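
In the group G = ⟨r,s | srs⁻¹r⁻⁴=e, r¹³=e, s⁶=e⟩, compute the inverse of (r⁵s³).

The order of (r⁵s³) is 2 (smallest k with (r⁵s³)ᵏ = e), so (r⁵s³)⁻¹ = (r⁵s³)¹ = r⁵s³.
Check: (r⁵s³) · (r⁵s³) → (r⁵s³) · r⁵ = s³;   (s³) · s³ = e, giving e as required.

Answer: r⁵s³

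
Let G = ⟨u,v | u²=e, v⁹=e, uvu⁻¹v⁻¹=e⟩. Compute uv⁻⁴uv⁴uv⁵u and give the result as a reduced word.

Multiply left to right, reducing at each step:
  u · v⁻⁴ = uv⁵
  (uv⁵) · u = v⁵
  (v⁵) · v⁴ = e
  e · u = u
  u · v⁵ = uv⁵
  (uv⁵) · u = v⁵

Answer: v⁵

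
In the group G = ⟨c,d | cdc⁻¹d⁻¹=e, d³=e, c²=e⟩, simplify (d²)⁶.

Compute successive powers of (d²), reducing at each step:
  (d²)²: (d²) · d² = d
  (d²)³: d · d² = e
  (d²)⁴: e · d² = d²
  (d²)⁵: (d²) · d² = d
  (d²)⁶: d · d² = e

Answer: e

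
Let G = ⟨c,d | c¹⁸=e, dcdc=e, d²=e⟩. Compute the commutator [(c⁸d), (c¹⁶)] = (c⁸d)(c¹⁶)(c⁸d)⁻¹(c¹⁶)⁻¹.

[(c⁸d), (c¹⁶)] = (c⁸d)·(c¹⁶)·(c⁸d)⁻¹·(c¹⁶)⁻¹.
  (c⁸d) · (c¹⁶) = c¹⁰d
  (c¹⁰d) · (c⁸d) = c²
  (c²) · (c²) = c⁴

Answer: c⁴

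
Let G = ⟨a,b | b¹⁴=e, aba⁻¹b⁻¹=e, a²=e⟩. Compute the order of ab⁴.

Compute successive powers until reaching e:
  (ab⁴)¹ = ab⁴, (ab⁴)² = b⁸, (ab⁴)³ = ab¹², (ab⁴)⁴ = b², (ab⁴)⁵ = ab⁶, (ab⁴)⁶ = b¹⁰, (ab⁴)⁷ = a, (ab⁴)⁸ = b⁴, (ab⁴)⁹ = ab⁸, (ab⁴)¹⁰ = b¹², (ab⁴)¹¹ = ab², (ab⁴)¹² = b⁶, (ab⁴)¹³ = ab¹⁰, (ab⁴)¹⁴ = e.
The smallest positive k with (ab⁴)ᵏ = e is 14.

Answer: 14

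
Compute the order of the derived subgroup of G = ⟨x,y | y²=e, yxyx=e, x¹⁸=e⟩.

G' = [G, G] is generated by all commutators. The generator-pair commutators are: [x, y] = x².
The subgroup they normally generate is {e, x², x⁴, x⁶, x⁸, x¹⁰, x¹², x¹⁴, x¹⁶}, of order 9.
Check: |G/G'| = 36/9 = 4 is the order of the abelianisation.

Answer: 9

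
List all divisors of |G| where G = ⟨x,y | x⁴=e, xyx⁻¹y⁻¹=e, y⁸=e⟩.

|G| = 32 = 2⁵. By Lagrange's theorem the order of any subgroup divides 32; the divisors of 32 are 1, 2, 4, 8, 16, 32.

Answer: 1, 2, 4, 8, 16, 32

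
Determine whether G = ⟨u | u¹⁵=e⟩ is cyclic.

|G| = 15. The element u has order 15 (its powers give 15 distinct elements), so ⟨u⟩ = G and G is cyclic.

Answer: Yes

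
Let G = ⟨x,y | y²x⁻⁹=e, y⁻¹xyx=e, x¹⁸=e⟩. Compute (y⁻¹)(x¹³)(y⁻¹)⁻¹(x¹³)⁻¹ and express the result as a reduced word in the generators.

[(y⁻¹), (x¹³)] = (y⁻¹)·(x¹³)·(y⁻¹)⁻¹·(x¹³)⁻¹.
  (y⁻¹) · (x¹³) = x⁵y⁻¹
  (x⁵y⁻¹) · y = x⁵
  (x⁵) · (x⁵) = x¹⁰

Answer: x¹⁰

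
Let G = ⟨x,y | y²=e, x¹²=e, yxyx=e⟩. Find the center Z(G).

An element z ∈ Z(G) iff z commutes with every generator.
For example x⁶ is central: (x⁶)·x = x⁷ = x·(x⁶); (x⁶)·y = x⁶y = y·(x⁶).
Whereas x ∉ Z(G) since x·y = xy ≠ x¹¹y = y·x.
Checking each of the 24 elements this way gives Z(G) = {e, x⁶}, of order 2.

Answer: {e, x⁶}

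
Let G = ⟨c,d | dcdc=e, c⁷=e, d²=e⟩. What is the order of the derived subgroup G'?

G' = [G, G] is generated by all commutators. The generator-pair commutators are: [c, d] = c².
The subgroup they normally generate is {e, c, c², c³, c⁴, c⁵, c⁶}, of order 7.
Check: |G/G'| = 14/7 = 2 is the order of the abelianisation.

Answer: 7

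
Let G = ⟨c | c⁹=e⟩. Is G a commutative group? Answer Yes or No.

G has a single generator, so G is cyclic and hence abelian.

Answer: Yes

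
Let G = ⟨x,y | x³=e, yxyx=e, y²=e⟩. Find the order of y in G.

Compute successive powers until reaching e:
  y¹ = y, y² = e.
The smallest positive k with yᵏ = e is 2.

Answer: 2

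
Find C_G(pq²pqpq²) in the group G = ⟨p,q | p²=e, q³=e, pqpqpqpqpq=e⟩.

⟨pq²pqpq²⟩ ⊆ C_G(pq²pqpq²) since powers of pq²pqpq² commute with pq²pqpq²; so |C_G(pq²pqpq²)| ≥ |⟨pq²pqpq²⟩| = 3.
By orbit–stabilizer, |C_G(pq²pqpq²)| = |G| / |conj. class of pq²pqpq²| = 60 / 20 = 3.
The 3 elements commuting with pq²pqpq² are {e, qpq²pqp, pq²pqpq²}.

Answer: {e, qpq²pqp, pq²pqpq²}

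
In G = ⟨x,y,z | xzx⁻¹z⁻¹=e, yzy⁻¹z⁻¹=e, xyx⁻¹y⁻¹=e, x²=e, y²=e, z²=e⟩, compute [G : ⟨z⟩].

First find ord(z) by computing successive powers:
  z¹ = z, z² = e.
So |⟨z⟩| = ord(z) = 2. With |G| = 8, by Lagrange [G : ⟨z⟩] = 8/2 = 4.

Answer: 4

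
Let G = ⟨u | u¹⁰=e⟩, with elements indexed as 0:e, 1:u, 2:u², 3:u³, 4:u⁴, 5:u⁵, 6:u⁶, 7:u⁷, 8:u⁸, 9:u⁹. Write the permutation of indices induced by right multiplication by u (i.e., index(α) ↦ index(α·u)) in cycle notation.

(0 1 2 3 4 5 6 7 8 9)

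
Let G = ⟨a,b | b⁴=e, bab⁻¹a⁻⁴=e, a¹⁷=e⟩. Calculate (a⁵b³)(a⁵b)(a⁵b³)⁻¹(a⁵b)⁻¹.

[(a⁵b³), (a⁵b)] = (a⁵b³)·(a⁵b)·(a⁵b³)⁻¹·(a⁵b)⁻¹.
  (a⁵b³) · (a⁵b) = a²
  (a²) · (a¹⁴b) = a¹⁶b
  (a¹⁶b) · (a³b³) = a¹¹

Answer: a¹¹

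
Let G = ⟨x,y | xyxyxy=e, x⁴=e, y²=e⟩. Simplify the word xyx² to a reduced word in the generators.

Multiply left to right, reducing at each step:
  x · y = xy
  (xy) · x² = xyx²

Answer: xyx²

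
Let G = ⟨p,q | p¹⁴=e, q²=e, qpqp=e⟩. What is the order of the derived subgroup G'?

G' = [G, G] is generated by all commutators. The generator-pair commutators are: [p, q] = p².
The subgroup they normally generate is {e, p², p⁴, p⁶, p⁸, p¹⁰, p¹²}, of order 7.
Check: |G/G'| = 28/7 = 4 is the order of the abelianisation.

Answer: 7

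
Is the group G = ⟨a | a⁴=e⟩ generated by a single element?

|G| = 4. The element a has order 4 (its powers give 4 distinct elements), so ⟨a⟩ = G and G is cyclic.

Answer: Yes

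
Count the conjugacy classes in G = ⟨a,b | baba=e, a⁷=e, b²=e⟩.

The conjugacy classes (representative and size) are:
  [e] (size 1), [a⁶] (size 2), [a⁵] (size 2), [a⁴] (size 2), [ab] (size 7).
Class equation: 1 + 2 + 2 + 2 + 7 = 14 = |G|. So G has 5 conjugacy classes.

Answer: 5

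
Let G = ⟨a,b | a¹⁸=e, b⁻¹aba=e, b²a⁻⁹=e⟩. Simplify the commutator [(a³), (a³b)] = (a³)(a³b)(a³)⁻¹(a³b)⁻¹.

[(a³), (a³b)] = (a³)·(a³b)·(a³)⁻¹·(a³b)⁻¹.
  (a³) · (a³b) = a⁶b
  (a⁶b) · (a¹⁵) = b⁻¹
  (b⁻¹) · (a³b⁻¹) = a⁶

Answer: a⁶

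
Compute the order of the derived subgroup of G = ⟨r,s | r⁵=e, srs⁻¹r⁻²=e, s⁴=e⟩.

G' = [G, G] is generated by all commutators. The generator-pair commutators are: [r, s] = r⁴.
The subgroup they normally generate is {e, r, r², r³, r⁴}, of order 5.
Check: |G/G'| = 20/5 = 4 is the order of the abelianisation.

Answer: 5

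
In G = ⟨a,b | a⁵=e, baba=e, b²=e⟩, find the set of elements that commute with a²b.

⟨a²b⟩ ⊆ C_G(a²b) since powers of a²b commute with a²b; so |C_G(a²b)| ≥ |⟨a²b⟩| = 2.
By orbit–stabilizer, |C_G(a²b)| = |G| / |conj. class of a²b| = 10 / 5 = 2.
The 2 elements commuting with a²b are {e, a²b}.

Answer: {e, a²b}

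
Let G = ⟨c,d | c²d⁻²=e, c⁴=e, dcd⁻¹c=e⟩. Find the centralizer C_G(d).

⟨d⟩ ⊆ C_G(d) since powers of d commute with d; so |C_G(d)| ≥ |⟨d⟩| = 4.
By orbit–stabilizer, |C_G(d)| = |G| / |conj. class of d| = 8 / 2 = 4.
The 4 elements commuting with d are {e, c², d, d⁻¹}.

Answer: {e, c², d, d⁻¹}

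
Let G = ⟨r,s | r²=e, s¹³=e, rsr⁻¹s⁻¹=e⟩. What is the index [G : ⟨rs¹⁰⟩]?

First find ord(rs¹⁰) by computing successive powers:
  (rs¹⁰)¹ = rs¹⁰, (rs¹⁰)² = s⁷, (rs¹⁰)³ = rs⁴, (rs¹⁰)⁴ = s, (rs¹⁰)⁵ = rs¹¹, (rs¹⁰)⁶ = s⁸, (rs¹⁰)⁷ = rs⁵, (rs¹⁰)⁸ = s², (rs¹⁰)⁹ = rs¹², (rs¹⁰)¹⁰ = s⁹, (rs¹⁰)¹¹ = rs⁶, (rs¹⁰)¹² = s³, (rs¹⁰)¹³ = r, (rs¹⁰)¹⁴ = s¹⁰, (rs¹⁰)¹⁵ = rs⁷, (rs¹⁰)¹⁶ = s⁴, (rs¹⁰)¹⁷ = rs, (rs¹⁰)¹⁸ = s¹¹, (rs¹⁰)¹⁹ = rs⁸, (rs¹⁰)²⁰ = s⁵, (rs¹⁰)²¹ = rs², (rs¹⁰)²² = s¹², (rs¹⁰)²³ = rs⁹, (rs¹⁰)²⁴ = s⁶, (rs¹⁰)²⁵ = rs³, (rs¹⁰)²⁶ = e.
So |⟨rs¹⁰⟩| = ord(rs¹⁰) = 26. With |G| = 26, by Lagrange [G : ⟨rs¹⁰⟩] = 26/26 = 1.

Answer: 1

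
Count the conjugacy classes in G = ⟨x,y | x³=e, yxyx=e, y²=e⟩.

The conjugacy classes (representative and size) are:
  [e] (size 1), [x] (size 2), [xy] (size 3).
Class equation: 1 + 2 + 3 = 6 = |G|. So G has 3 conjugacy classes.

Answer: 3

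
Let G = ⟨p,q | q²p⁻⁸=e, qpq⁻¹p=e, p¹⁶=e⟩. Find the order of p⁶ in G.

Compute successive powers until reaching e:
  (p⁶)¹ = p⁶, (p⁶)² = p¹², (p⁶)³ = p², (p⁶)⁴ = p⁸, (p⁶)⁵ = p¹⁴, (p⁶)⁶ = p⁴, (p⁶)⁷ = p¹⁰, (p⁶)⁸ = e.
The smallest positive k with (p⁶)ᵏ = e is 8.

Answer: 8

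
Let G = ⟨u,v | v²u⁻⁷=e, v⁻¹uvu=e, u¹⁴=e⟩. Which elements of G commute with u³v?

⟨u³v⟩ ⊆ C_G(u³v) since powers of u³v commute with u³v; so |C_G(u³v)| ≥ |⟨u³v⟩| = 4.
By orbit–stabilizer, |C_G(u³v)| = |G| / |conj. class of u³v| = 28 / 7 = 4.
The 4 elements commuting with u³v are {e, u⁷, u³v, u³v⁻¹}.

Answer: {e, u⁷, u³v, u³v⁻¹}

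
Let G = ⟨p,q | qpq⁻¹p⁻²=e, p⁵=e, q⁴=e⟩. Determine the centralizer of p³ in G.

⟨p³⟩ ⊆ C_G(p³) since powers of p³ commute with p³; so |C_G(p³)| ≥ |⟨p³⟩| = 5.
By orbit–stabilizer, |C_G(p³)| = |G| / |conj. class of p³| = 20 / 4 = 5.
The 5 elements commuting with p³ are {e, p, p², p³, p⁴}.

Answer: {e, p, p², p³, p⁴}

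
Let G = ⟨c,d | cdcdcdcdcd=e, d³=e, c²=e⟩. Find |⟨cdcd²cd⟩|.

|⟨cdcd²cd⟩| equals the order of cdcd²cd. Compute successive powers until reaching e:
  (cdcd²cd)¹ = cdcd²cd, (cdcd²cd)² = d²cdcd²c, (cdcd²cd)³ = e.
The smallest positive k with (cdcd²cd)ᵏ = e is 3, so |⟨cdcd²cd⟩| = 3.

Answer: 3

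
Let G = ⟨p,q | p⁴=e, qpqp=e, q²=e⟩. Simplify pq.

Compute p · q by multiplying left to right and reducing via the relations at each step:
  p · q = pq

Answer: pq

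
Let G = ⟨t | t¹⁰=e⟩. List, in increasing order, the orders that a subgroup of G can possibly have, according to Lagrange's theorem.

|G| = 10 = 2 · 5. By Lagrange's theorem the order of any subgroup divides 10; the divisors of 10 are 1, 2, 5, 10.

Answer: 1, 2, 5, 10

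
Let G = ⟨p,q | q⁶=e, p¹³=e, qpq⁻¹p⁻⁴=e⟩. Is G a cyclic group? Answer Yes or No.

Every cyclic group is abelian. But p·q = pq while q·p = p⁴q, so p·q ≠ q·p and G is not abelian. Hence G is not cyclic.

Answer: No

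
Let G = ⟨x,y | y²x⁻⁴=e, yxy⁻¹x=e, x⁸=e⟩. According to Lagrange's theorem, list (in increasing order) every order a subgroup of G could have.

|G| = 16 = 2⁴. By Lagrange's theorem the order of any subgroup divides 16; the divisors of 16 are 1, 2, 4, 8, 16.

Answer: 1, 2, 4, 8, 16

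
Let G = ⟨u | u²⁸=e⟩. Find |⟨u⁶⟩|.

|⟨u⁶⟩| equals the order of u⁶. Compute successive powers until reaching e:
  (u⁶)¹ = u⁶, (u⁶)² = u¹², (u⁶)³ = u¹⁸, (u⁶)⁴ = u²⁴, (u⁶)⁵ = u², (u⁶)⁶ = u⁸, (u⁶)⁷ = u¹⁴, (u⁶)⁸ = u²⁰, (u⁶)⁹ = u²⁶, (u⁶)¹⁰ = u⁴, (u⁶)¹¹ = u¹⁰, (u⁶)¹² = u¹⁶, (u⁶)¹³ = u²², (u⁶)¹⁴ = e.
The smallest positive k with (u⁶)ᵏ = e is 14, so |⟨u⁶⟩| = 14.

Answer: 14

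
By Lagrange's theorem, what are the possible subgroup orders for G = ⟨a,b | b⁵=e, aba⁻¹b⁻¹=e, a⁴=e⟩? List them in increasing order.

|G| = 20 = 2² · 5. By Lagrange's theorem the order of any subgroup divides 20; the divisors of 20 are 1, 2, 4, 5, 10, 20.

Answer: 1, 2, 4, 5, 10, 20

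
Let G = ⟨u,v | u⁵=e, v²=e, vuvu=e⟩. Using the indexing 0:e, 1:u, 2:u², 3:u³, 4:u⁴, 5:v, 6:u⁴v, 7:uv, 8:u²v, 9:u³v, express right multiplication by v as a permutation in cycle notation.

(0 5)(1 7)(2 8)(3 9)(4 6)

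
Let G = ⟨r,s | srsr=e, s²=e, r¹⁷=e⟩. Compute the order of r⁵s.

Compute successive powers until reaching e:
  (r⁵s)¹ = r⁵s, (r⁵s)² = e.
The smallest positive k with (r⁵s)ᵏ = e is 2.

Answer: 2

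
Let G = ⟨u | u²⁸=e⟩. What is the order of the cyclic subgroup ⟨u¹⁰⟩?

|⟨u¹⁰⟩| equals the order of u¹⁰. Compute successive powers until reaching e:
  (u¹⁰)¹ = u¹⁰, (u¹⁰)² = u²⁰, (u¹⁰)³ = u², (u¹⁰)⁴ = u¹², (u¹⁰)⁵ = u²², (u¹⁰)⁶ = u⁴, (u¹⁰)⁷ = u¹⁴, (u¹⁰)⁸ = u²⁴, (u¹⁰)⁹ = u⁶, (u¹⁰)¹⁰ = u¹⁶, (u¹⁰)¹¹ = u²⁶, (u¹⁰)¹² = u⁸, (u¹⁰)¹³ = u¹⁸, (u¹⁰)¹⁴ = e.
The smallest positive k with (u¹⁰)ᵏ = e is 14, so |⟨u¹⁰⟩| = 14.

Answer: 14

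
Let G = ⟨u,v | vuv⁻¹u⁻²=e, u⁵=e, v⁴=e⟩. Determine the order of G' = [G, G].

G' = [G, G] is generated by all commutators. The generator-pair commutators are: [u, v] = u⁴.
The subgroup they normally generate is {e, u, u², u³, u⁴}, of order 5.
Check: |G/G'| = 20/5 = 4 is the order of the abelianisation.

Answer: 5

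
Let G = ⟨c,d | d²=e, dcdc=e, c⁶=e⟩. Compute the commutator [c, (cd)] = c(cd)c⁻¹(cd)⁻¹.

[c, (cd)] = c·(cd)·c⁻¹·(cd)⁻¹.
  c · (cd) = c²d
  (c²d) · (c⁵) = c³d
  (c³d) · (cd) = c²

Answer: c²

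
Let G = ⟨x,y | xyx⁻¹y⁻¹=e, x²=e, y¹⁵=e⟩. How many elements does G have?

Enumerate words in the generators, reducing via the relations: the distinct elements are
  {e, x, y, xy, y², y³, y⁴, y⁵, y⁶, y⁷, y⁸, y⁹, xy², xy³, xy⁴, xy⁵, xy⁶, xy⁷, xy⁸, xy⁹, y¹², y¹³, y¹¹, y¹⁰, y¹⁴, xy¹², xy¹³, xy¹¹, xy¹⁰, xy¹⁴}.
No further products give new elements, so |G| = 30.

Answer: 30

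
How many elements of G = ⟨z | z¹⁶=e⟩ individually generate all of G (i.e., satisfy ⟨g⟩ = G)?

G is cyclic of order 16. An element generates G iff its order is 16, and a cyclic group of order 16 has exactly φ(16) = 8 such elements.

Answer: 8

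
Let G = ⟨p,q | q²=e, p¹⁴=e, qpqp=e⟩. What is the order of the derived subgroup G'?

G' = [G, G] is generated by all commutators. The generator-pair commutators are: [p, q] = p².
The subgroup they normally generate is {e, p², p⁴, p⁶, p⁸, p¹⁰, p¹²}, of order 7.
Check: |G/G'| = 28/7 = 4 is the order of the abelianisation.

Answer: 7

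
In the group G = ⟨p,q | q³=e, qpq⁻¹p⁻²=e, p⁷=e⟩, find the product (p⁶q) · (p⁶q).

Compute (p⁶q) · (p⁶q) by multiplying left to right and reducing via the relations at each step:
  (p⁶q) · p⁶ = p⁴q
  (p⁴q) · q = p⁴q²

Answer: p⁴q²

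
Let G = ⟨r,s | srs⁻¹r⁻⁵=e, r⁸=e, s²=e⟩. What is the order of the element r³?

Compute successive powers until reaching e:
  (r³)¹ = r³, (r³)² = r⁶, (r³)³ = r, (r³)⁴ = r⁴, (r³)⁵ = r⁷, (r³)⁶ = r², (r³)⁷ = r⁵, (r³)⁸ = e.
The smallest positive k with (r³)ᵏ = e is 8.

Answer: 8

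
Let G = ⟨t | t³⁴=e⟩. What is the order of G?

G is generated by a single element, so G is cyclic. The relator gives t³⁴ = e and no smaller power is forced to be e, so the 34 powers {e, t, t², t³, t⁴, t⁵, t⁶, t⁷, t⁸, t⁹, t²², t²³, t²¹, t²⁰, t²⁴, t²⁵, t²⁶, t²⁷, t²⁸, t²⁹, t³², t³³, t³¹, t³⁰, t¹², t¹³, t¹¹, t¹⁰, t¹⁴, t¹⁵, t¹⁶, t¹⁷, t¹⁸, t¹⁹} are distinct. Hence |G| = 34.

Answer: 34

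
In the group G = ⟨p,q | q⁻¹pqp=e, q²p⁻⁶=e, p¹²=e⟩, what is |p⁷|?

Compute successive powers until reaching e:
  (p⁷)¹ = p⁷, (p⁷)² = p², (p⁷)³ = p⁹, (p⁷)⁴ = p⁴, (p⁷)⁵ = p¹¹, (p⁷)⁶ = p⁶, (p⁷)⁷ = p, (p⁷)⁸ = p⁸, (p⁷)⁹ = p³, (p⁷)¹⁰ = p¹⁰, (p⁷)¹¹ = p⁵, (p⁷)¹² = e.
The smallest positive k with (p⁷)ᵏ = e is 12.

Answer: 12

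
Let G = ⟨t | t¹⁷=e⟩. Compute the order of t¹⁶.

Compute successive powers until reaching e:
  (t¹⁶)¹ = t¹⁶, (t¹⁶)² = t¹⁵, (t¹⁶)³ = t¹⁴, (t¹⁶)⁴ = t¹³, (t¹⁶)⁵ = t¹², (t¹⁶)⁶ = t¹¹, (t¹⁶)⁷ = t¹⁰, (t¹⁶)⁸ = t⁹, (t¹⁶)⁹ = t⁸, (t¹⁶)¹⁰ = t⁷, (t¹⁶)¹¹ = t⁶, (t¹⁶)¹² = t⁵, (t¹⁶)¹³ = t⁴, (t¹⁶)¹⁴ = t³, (t¹⁶)¹⁵ = t², (t¹⁶)¹⁶ = t, (t¹⁶)¹⁷ = e.
The smallest positive k with (t¹⁶)ᵏ = e is 17.

Answer: 17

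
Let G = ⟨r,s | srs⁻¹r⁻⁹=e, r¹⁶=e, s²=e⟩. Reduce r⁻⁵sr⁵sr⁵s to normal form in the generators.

Multiply left to right, reducing at each step:
  (r¹¹) · s = r¹¹s
  (r¹¹s) · r⁵ = r⁸s
  (r⁸s) · s = r⁸
  (r⁸) · r⁵ = r¹³
  (r¹³) · s = r¹³s

Answer: r¹³s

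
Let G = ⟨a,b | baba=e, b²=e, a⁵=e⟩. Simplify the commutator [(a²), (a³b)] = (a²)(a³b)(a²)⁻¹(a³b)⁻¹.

[(a²), (a³b)] = (a²)·(a³b)·(a²)⁻¹·(a³b)⁻¹.
  (a²) · (a³b) = b
  b · (a³) = a²b
  (a²b) · (a³b) = a⁴

Answer: a⁴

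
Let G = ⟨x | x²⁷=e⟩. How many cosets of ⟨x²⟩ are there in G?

First find ord(x²) by computing successive powers:
  (x²)¹ = x², (x²)² = x⁴, (x²)³ = x⁶, (x²)⁴ = x⁸, (x²)⁵ = x¹⁰, (x²)⁶ = x¹², (x²)⁷ = x¹⁴, (x²)⁸ = x¹⁶, (x²)⁹ = x¹⁸, (x²)¹⁰ = x²⁰, (x²)¹¹ = x²², (x²)¹² = x²⁴, (x²)¹³ = x²⁶, (x²)¹⁴ = x, (x²)¹⁵ = x³, (x²)¹⁶ = x⁵, (x²)¹⁷ = x⁷, (x²)¹⁸ = x⁹, (x²)¹⁹ = x¹¹, (x²)²⁰ = x¹³, (x²)²¹ = x¹⁵, (x²)²² = x¹⁷, (x²)²³ = x¹⁹, (x²)²⁴ = x²¹, (x²)²⁵ = x²³, (x²)²⁶ = x²⁵, (x²)²⁷ = e.
So |⟨x²⟩| = ord(x²) = 27. With |G| = 27, by Lagrange [G : ⟨x²⟩] = 27/27 = 1.

Answer: 1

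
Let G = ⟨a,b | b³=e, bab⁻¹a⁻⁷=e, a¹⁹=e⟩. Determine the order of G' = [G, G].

G' = [G, G] is generated by all commutators. The generator-pair commutators are: [a, b] = a¹³.
The subgroup they normally generate is {e, a, a², a³, a⁴, a⁵, a⁶, a⁷, a⁸, a⁹, a¹⁰, a¹¹, a¹², a¹³, a¹⁴, a¹⁵, a¹⁶, a¹⁷, a¹⁸}, of order 19.
Check: |G/G'| = 57/19 = 3 is the order of the abelianisation.

Answer: 19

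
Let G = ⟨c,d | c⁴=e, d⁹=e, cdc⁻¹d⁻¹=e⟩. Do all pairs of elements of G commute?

Each pair of generators commutes: c·d = cd = d·c. Since the generators pairwise commute, every element of G commutes with every other, so G is abelian.

Answer: Yes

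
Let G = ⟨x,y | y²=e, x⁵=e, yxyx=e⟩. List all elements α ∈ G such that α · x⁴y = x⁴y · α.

⟨x⁴y⟩ ⊆ C_G(x⁴y) since powers of x⁴y commute with x⁴y; so |C_G(x⁴y)| ≥ |⟨x⁴y⟩| = 2.
By orbit–stabilizer, |C_G(x⁴y)| = |G| / |conj. class of x⁴y| = 10 / 5 = 2.
The 2 elements commuting with x⁴y are {e, x⁴y}.

Answer: {e, x⁴y}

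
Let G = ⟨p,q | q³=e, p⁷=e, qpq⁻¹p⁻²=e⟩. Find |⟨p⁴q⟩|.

|⟨p⁴q⟩| equals the order of p⁴q. Compute successive powers until reaching e:
  (p⁴q)¹ = p⁴q, (p⁴q)² = p⁵q², (p⁴q)³ = e.
The smallest positive k with (p⁴q)ᵏ = e is 3, so |⟨p⁴q⟩| = 3.

Answer: 3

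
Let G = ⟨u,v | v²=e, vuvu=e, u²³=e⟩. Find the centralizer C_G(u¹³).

⟨u¹³⟩ ⊆ C_G(u¹³) since powers of u¹³ commute with u¹³; so |C_G(u¹³)| ≥ |⟨u¹³⟩| = 23.
By orbit–stabilizer, |C_G(u¹³)| = |G| / |conj. class of u¹³| = 46 / 2 = 23.
The 23 elements commuting with u¹³ are {e, u, u², u³, u⁴, u⁵, u⁶, u⁷, u⁸, u⁹, u¹⁰, u¹¹, u¹², u¹³, u¹⁴, u¹⁵, u¹⁶, u¹⁷, u¹⁸, u¹⁹, u²⁰, u²¹, u²²}.

Answer: {e, u, u², u³, u⁴, u⁵, u⁶, u⁷, u⁸, u⁹, u¹⁰, u¹¹, u¹², u¹³, u¹⁴, u¹⁵, u¹⁶, u¹⁷, u¹⁸, u¹⁹, u²⁰, u²¹, u²²}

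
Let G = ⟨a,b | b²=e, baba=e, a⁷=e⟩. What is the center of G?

An element z ∈ Z(G) iff z commutes with every generator.
For example e is central: e·a = a = a·e; e·b = b = b·e.
Whereas a ∉ Z(G) since a·b = ab ≠ a⁶b = b·a.
Checking each of the 14 elements this way gives Z(G) = {e}, of order 1.

Answer: {e}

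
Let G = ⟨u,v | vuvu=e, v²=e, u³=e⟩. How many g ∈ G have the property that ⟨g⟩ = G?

⟨g⟩ = G would require ord(g) = |G| = 6, but the maximum element order in G is 3 < 6. So G is not cyclic and no single element generates it: the count is 0.

Answer: 0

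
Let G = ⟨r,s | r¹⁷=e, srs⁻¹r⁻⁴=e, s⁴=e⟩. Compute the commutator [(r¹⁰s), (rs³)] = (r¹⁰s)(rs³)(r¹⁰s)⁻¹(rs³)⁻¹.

[(r¹⁰s), (rs³)] = (r¹⁰s)·(rs³)·(r¹⁰s)⁻¹·(rs³)⁻¹.
  (r¹⁰s) · (rs³) = r¹⁴
  (r¹⁴) · (r⁶s³) = r³s³
  (r³s³) · (r¹³s) = r²

Answer: r²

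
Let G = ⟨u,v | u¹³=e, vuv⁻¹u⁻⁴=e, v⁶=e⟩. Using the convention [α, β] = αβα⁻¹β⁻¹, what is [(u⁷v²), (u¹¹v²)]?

[(u⁷v²), (u¹¹v²)] = (u⁷v²)·(u¹¹v²)·(u⁷v²)⁻¹·(u¹¹v²)⁻¹.
  (u⁷v²) · (u¹¹v²) = uv⁴
  (uv⁴) · (u²v⁴) = u⁶v²
  (u⁶v²) · (u⁵v⁴) = u⁸

Answer: u⁸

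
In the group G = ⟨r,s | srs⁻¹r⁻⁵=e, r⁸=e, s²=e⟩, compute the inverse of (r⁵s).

The order of (r⁵s) is 8 (smallest k with (r⁵s)ᵏ = e), so (r⁵s)⁻¹ = (r⁵s)⁷ = r⁷s.
Check: (r⁵s) · (r⁷s) → (r⁵s) · r⁷ = s;   s · s = e, giving e as required.

Answer: r⁷s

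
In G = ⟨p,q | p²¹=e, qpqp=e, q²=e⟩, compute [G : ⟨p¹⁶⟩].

First find ord(p¹⁶) by computing successive powers:
  (p¹⁶)¹ = p¹⁶, (p¹⁶)² = p¹¹, (p¹⁶)³ = p⁶, (p¹⁶)⁴ = p, (p¹⁶)⁵ = p¹⁷, (p¹⁶)⁶ = p¹², (p¹⁶)⁷ = p⁷, (p¹⁶)⁸ = p², (p¹⁶)⁹ = p¹⁸, (p¹⁶)¹⁰ = p¹³, (p¹⁶)¹¹ = p⁸, (p¹⁶)¹² = p³, (p¹⁶)¹³ = p¹⁹, (p¹⁶)¹⁴ = p¹⁴, (p¹⁶)¹⁵ = p⁹, (p¹⁶)¹⁶ = p⁴, (p¹⁶)¹⁷ = p²⁰, (p¹⁶)¹⁸ = p¹⁵, (p¹⁶)¹⁹ = p¹⁰, (p¹⁶)²⁰ = p⁵, (p¹⁶)²¹ = e.
So |⟨p¹⁶⟩| = ord(p¹⁶) = 21. With |G| = 42, by Lagrange [G : ⟨p¹⁶⟩] = 42/21 = 2.

Answer: 2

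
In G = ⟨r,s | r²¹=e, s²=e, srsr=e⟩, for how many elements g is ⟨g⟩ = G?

⟨g⟩ = G would require ord(g) = |G| = 42, but the maximum element order in G is 21 < 42. So G is not cyclic and no single element generates it: the count is 0.

Answer: 0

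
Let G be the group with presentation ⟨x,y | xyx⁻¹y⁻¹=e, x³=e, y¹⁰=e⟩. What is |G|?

Enumerate words in the generators, reducing via the relations: the distinct elements are
  {e, x, y, xy, x², y², y³, y⁴, y⁵, y⁶, y⁷, y⁸, y⁹, xy², xy³, xy⁴, xy⁵, xy⁶, xy⁷, xy⁸, xy⁹, x²y, x²y², x²y³, x²y⁴, x²y⁵, x²y⁶, x²y⁷, x²y⁸, x²y⁹}.
No further products give new elements, so |G| = 30.

Answer: 30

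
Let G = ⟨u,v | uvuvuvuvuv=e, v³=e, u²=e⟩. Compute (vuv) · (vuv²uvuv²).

Compute (vuv) · (vuv²uvuv²) by multiplying left to right and reducing via the relations at each step:
  (vuv) · v = vuv²
  (vuv²) · u = vuv²u
  (vuv²u) · v² = vuv²uv²
  (vuv²uv²) · u = v²uvuv
  (v²uvuv) · v = v²uvuv²
  (v²uvuv²) · u = v²uvuv²u
  (v²uvuv²u) · v² = v²uvuv²uv²

Answer: v²uvuv²uv²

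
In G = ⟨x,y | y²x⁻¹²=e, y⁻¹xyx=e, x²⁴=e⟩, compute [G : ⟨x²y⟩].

First find ord(x²y) by computing successive powers:
  (x²y)¹ = x²y, (x²y)² = x¹², (x²y)³ = x²y⁻¹, (x²y)⁴ = e.
So |⟨x²y⟩| = ord(x²y) = 4. With |G| = 48, by Lagrange [G : ⟨x²y⟩] = 48/4 = 12.

Answer: 12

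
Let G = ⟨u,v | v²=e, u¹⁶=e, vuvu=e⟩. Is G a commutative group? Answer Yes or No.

u·v = uv but v·u = u¹⁵v, so u·v ≠ v·u and G is not abelian.

Answer: No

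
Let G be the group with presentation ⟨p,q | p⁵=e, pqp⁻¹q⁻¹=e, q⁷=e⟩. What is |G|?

Enumerate words in the generators, reducing via the relations: the distinct elements are
  {e, p, q, pq, p², p³, p⁴, q², q³, q⁴, q⁵, q⁶, pq², pq³, pq⁴, pq⁵, pq⁶, p²q, p³q, p⁴q, p²q², p²q³, p²q⁴, p²q⁵, p²q⁶, p³q², p³q³, p³q⁴, p³q⁵, p³q⁶, p⁴q², p⁴q³, p⁴q⁴, p⁴q⁵, p⁴q⁶}.
No further products give new elements, so |G| = 35.

Answer: 35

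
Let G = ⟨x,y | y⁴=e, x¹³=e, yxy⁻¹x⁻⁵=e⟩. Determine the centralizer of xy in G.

⟨xy⟩ ⊆ C_G(xy) since powers of xy commute with xy; so |C_G(xy)| ≥ |⟨xy⟩| = 4.
By orbit–stabilizer, |C_G(xy)| = |G| / |conj. class of xy| = 52 / 13 = 4.
The 4 elements commuting with xy are {e, xy, x⁵y³, x⁶y²}.

Answer: {e, xy, x⁵y³, x⁶y²}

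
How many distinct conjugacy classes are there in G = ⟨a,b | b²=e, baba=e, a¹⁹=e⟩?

The conjugacy classes (representative and size) are:
  [e] (size 1), [a¹⁸] (size 2), [a²] (size 2), [a¹⁶] (size 2), [a⁴] (size 2), [a¹⁴] (size 2), [a¹³] (size 2), [a¹²] (size 2), [a⁸] (size 2), [a⁹] (size 2), [b] (size 19).
Class equation: 1 + 2 + 2 + 2 + 2 + 2 + 2 + 2 + 2 + 2 + 19 = 38 = |G|. So G has 11 conjugacy classes.

Answer: 11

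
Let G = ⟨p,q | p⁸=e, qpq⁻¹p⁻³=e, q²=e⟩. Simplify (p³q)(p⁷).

Compute (p³q) · (p⁷) by multiplying left to right and reducing via the relations at each step:
  (p³q) · p⁷ = q

Answer: q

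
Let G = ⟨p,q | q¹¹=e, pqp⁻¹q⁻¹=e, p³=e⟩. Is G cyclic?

|G| = 33. The element pq has order 33 (its powers give 33 distinct elements), so ⟨pq⟩ = G and G is cyclic.

Answer: Yes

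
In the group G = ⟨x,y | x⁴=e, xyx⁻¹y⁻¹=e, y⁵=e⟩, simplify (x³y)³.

Compute successive powers of (x³y), reducing at each step:
  (x³y)²: (x³y) · x³ = x²y;   (x²y) · y = x²y²
  (x³y)³: (x²y²) · x³ = xy²;   (xy²) · y = xy³

Answer: xy³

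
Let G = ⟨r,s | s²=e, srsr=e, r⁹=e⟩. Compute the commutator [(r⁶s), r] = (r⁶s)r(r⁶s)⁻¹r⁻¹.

[(r⁶s), r] = (r⁶s)·r·(r⁶s)⁻¹·r⁻¹.
  (r⁶s) · r = r⁵s
  (r⁵s) · (r⁶s) = r⁸
  (r⁸) · (r⁸) = r⁷

Answer: r⁷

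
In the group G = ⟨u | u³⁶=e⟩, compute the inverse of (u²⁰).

The order of (u²⁰) is 9 (smallest k with (u²⁰)ᵏ = e), so (u²⁰)⁻¹ = (u²⁰)⁸ = u¹⁶.
Check: (u²⁰) · (u¹⁶) → (u²⁰) · u¹⁶ = e, giving e as required.

Answer: u¹⁶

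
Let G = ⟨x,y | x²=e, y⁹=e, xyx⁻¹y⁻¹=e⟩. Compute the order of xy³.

Compute successive powers until reaching e:
  (xy³)¹ = xy³, (xy³)² = y⁶, (xy³)³ = x, (xy³)⁴ = y³, (xy³)⁵ = xy⁶, (xy³)⁶ = e.
The smallest positive k with (xy³)ᵏ = e is 6.

Answer: 6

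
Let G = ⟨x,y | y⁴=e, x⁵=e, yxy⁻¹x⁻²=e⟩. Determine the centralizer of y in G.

⟨y⟩ ⊆ C_G(y) since powers of y commute with y; so |C_G(y)| ≥ |⟨y⟩| = 4.
By orbit–stabilizer, |C_G(y)| = |G| / |conj. class of y| = 20 / 5 = 4.
The 4 elements commuting with y are {e, y, y², y³}.

Answer: {e, y, y², y³}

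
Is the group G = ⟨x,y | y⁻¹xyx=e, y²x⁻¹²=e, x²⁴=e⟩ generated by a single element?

Every cyclic group is abelian. But x·y = xy while y·x = x¹¹y⁻¹, so x·y ≠ y·x and G is not abelian. Hence G is not cyclic.

Answer: No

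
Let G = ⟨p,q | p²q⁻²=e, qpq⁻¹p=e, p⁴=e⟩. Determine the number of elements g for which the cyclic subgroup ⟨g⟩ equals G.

⟨g⟩ = G would require ord(g) = |G| = 8, but the maximum element order in G is 4 < 8. So G is not cyclic and no single element generates it: the count is 0.

Answer: 0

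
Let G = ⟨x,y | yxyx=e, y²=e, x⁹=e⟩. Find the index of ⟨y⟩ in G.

First find ord(y) by computing successive powers:
  y¹ = y, y² = e.
So |⟨y⟩| = ord(y) = 2. With |G| = 18, by Lagrange [G : ⟨y⟩] = 18/2 = 9.

Answer: 9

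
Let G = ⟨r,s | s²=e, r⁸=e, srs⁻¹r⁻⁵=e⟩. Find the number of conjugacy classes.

The conjugacy classes (representative and size) are:
  [e] (size 1), [r⁵] (size 2), [r²] (size 1), [r⁷] (size 2), [r⁴] (size 1), [r⁶] (size 1), [s] (size 2), [r⁵s] (size 2), [r²s] (size 2), [r³s] (size 2).
Class equation: 1 + 2 + 1 + 2 + 1 + 1 + 2 + 2 + 2 + 2 = 16 = |G|. So G has 10 conjugacy classes.

Answer: 10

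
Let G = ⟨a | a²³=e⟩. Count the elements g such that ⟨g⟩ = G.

G is cyclic of order 23. An element generates G iff its order is 23, and a cyclic group of order 23 has exactly φ(23) = 22 such elements.

Answer: 22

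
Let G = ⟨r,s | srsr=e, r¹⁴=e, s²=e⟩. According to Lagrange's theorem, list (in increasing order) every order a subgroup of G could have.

|G| = 28 = 2² · 7. By Lagrange's theorem the order of any subgroup divides 28; the divisors of 28 are 1, 2, 4, 7, 14, 28.

Answer: 1, 2, 4, 7, 14, 28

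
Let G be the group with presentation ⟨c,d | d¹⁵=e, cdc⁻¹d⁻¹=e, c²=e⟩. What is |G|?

Enumerate words in the generators, reducing via the relations: the distinct elements are
  {c, d, e, cd, d², d³, d⁴, d⁵, d⁶, d⁷, d⁸, d⁹, cd², cd³, cd⁴, cd⁵, cd⁶, cd⁷, cd⁸, cd⁹, d¹², d¹³, d¹¹, d¹⁰, d¹⁴, cd¹², cd¹³, cd¹¹, cd¹⁰, cd¹⁴}.
No further products give new elements, so |G| = 30.

Answer: 30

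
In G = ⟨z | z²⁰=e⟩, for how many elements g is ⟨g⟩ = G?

G is cyclic of order 20. An element generates G iff its order is 20, and a cyclic group of order 20 has exactly φ(20) = 8 such elements.

Answer: 8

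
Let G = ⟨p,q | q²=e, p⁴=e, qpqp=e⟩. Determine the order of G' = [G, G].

G' = [G, G] is generated by all commutators. The generator-pair commutators are: [p, q] = p².
The subgroup they normally generate is {e, p²}, of order 2.
Check: |G/G'| = 8/2 = 4 is the order of the abelianisation.

Answer: 2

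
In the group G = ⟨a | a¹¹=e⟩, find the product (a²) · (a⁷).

Compute (a²) · (a⁷) by multiplying left to right and reducing via the relations at each step:
  (a²) · a⁷ = a⁹

Answer: a⁹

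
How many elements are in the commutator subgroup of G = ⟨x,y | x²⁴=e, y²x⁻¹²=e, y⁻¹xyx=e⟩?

G' = [G, G] is generated by all commutators. The generator-pair commutators are: [x, y] = x².
The subgroup they normally generate is {e, x², x⁴, x⁶, x⁸, x¹⁰, x¹², x¹⁴, x¹⁶, x¹⁸, x²⁰, x²²}, of order 12.
Check: |G/G'| = 48/12 = 4 is the order of the abelianisation.

Answer: 12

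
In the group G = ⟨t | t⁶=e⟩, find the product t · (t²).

Compute t · (t²) by multiplying left to right and reducing via the relations at each step:
  t · t² = t³

Answer: t³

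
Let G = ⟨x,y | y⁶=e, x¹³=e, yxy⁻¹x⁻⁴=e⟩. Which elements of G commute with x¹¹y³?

⟨x¹¹y³⟩ ⊆ C_G(x¹¹y³) since powers of x¹¹y³ commute with x¹¹y³; so |C_G(x¹¹y³)| ≥ |⟨x¹¹y³⟩| = 2.
By orbit–stabilizer, |C_G(x¹¹y³)| = |G| / |conj. class of x¹¹y³| = 78 / 13 = 6.
The 6 elements commuting with x¹¹y³ are {e, x²y², x³y, x⁸y⁴, x⁹y⁵, x¹¹y³}.

Answer: {e, x²y², x³y, x⁸y⁴, x⁹y⁵, x¹¹y³}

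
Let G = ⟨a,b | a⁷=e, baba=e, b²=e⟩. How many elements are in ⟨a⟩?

|⟨a⟩| equals the order of a. Compute successive powers until reaching e:
  a¹ = a, a² = a², a³ = a³, a⁴ = a⁴, a⁵ = a⁵, a⁶ = a⁶, a⁷ = e.
The smallest positive k with aᵏ = e is 7, so |⟨a⟩| = 7.

Answer: 7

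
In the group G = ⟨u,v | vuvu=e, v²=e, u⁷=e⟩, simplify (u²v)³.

Compute successive powers of (u²v), reducing at each step:
  (u²v)²: (u²v) · u² = v;   v · v = e
  (u²v)³: e · u² = u²;   (u²) · v = u²v

Answer: u²v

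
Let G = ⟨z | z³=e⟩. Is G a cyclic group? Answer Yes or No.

|G| = 3. The element z has order 3 (its powers give 3 distinct elements), so ⟨z⟩ = G and G is cyclic.

Answer: Yes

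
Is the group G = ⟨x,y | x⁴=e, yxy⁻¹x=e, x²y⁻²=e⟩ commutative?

x·y = xy but y·x = xy⁻¹, so x·y ≠ y·x and G is not abelian.

Answer: No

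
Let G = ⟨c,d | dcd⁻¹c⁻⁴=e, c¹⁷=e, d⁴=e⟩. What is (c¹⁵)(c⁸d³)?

Compute (c¹⁵) · (c⁸d³) by multiplying left to right and reducing via the relations at each step:
  (c¹⁵) · c⁸ = c⁶
  (c⁶) · d³ = c⁶d³

Answer: c⁶d³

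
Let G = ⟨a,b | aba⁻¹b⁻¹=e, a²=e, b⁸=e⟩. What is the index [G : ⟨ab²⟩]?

First find ord(ab²) by computing successive powers:
  (ab²)¹ = ab², (ab²)² = b⁴, (ab²)³ = ab⁶, (ab²)⁴ = e.
So |⟨ab²⟩| = ord(ab²) = 4. With |G| = 16, by Lagrange [G : ⟨ab²⟩] = 16/4 = 4.

Answer: 4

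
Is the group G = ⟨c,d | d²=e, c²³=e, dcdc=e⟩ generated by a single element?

Every cyclic group is abelian. But c·d = cd while d·c = c²²d, so c·d ≠ d·c and G is not abelian. Hence G is not cyclic.

Answer: No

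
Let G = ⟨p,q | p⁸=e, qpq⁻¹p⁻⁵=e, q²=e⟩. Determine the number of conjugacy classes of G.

The conjugacy classes (representative and size) are:
  [e] (size 1), [p⁵] (size 2), [p²] (size 1), [p⁷] (size 2), [p⁴] (size 1), [p⁶] (size 1), [q] (size 2), [p⁵q] (size 2), [p²q] (size 2), [p³q] (size 2).
Class equation: 1 + 2 + 1 + 2 + 1 + 1 + 2 + 2 + 2 + 2 = 16 = |G|. So G has 10 conjugacy classes.

Answer: 10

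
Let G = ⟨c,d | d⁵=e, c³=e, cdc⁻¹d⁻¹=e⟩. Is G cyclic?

|G| = 15. The element cd has order 15 (its powers give 15 distinct elements), so ⟨cd⟩ = G and G is cyclic.

Answer: Yes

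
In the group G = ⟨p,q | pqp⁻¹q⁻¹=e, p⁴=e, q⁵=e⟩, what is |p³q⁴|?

Compute successive powers until reaching e:
  (p³q⁴)¹ = p³q⁴, (p³q⁴)² = p²q³, (p³q⁴)³ = pq², (p³q⁴)⁴ = q, (p³q⁴)⁵ = p³, (p³q⁴)⁶ = p²q⁴, (p³q⁴)⁷ = pq³, (p³q⁴)⁸ = q², (p³q⁴)⁹ = p³q, (p³q⁴)¹⁰ = p², (p³q⁴)¹¹ = pq⁴, (p³q⁴)¹² = q³, (p³q⁴)¹³ = p³q², (p³q⁴)¹⁴ = p²q, (p³q⁴)¹⁵ = p, (p³q⁴)¹⁶ = q⁴, (p³q⁴)¹⁷ = p³q³, (p³q⁴)¹⁸ = p²q², (p³q⁴)¹⁹ = pq, (p³q⁴)²⁰ = e.
The smallest positive k with (p³q⁴)ᵏ = e is 20.

Answer: 20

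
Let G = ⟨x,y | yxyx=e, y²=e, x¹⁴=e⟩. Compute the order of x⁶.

Compute successive powers until reaching e:
  (x⁶)¹ = x⁶, (x⁶)² = x¹², (x⁶)³ = x⁴, (x⁶)⁴ = x¹⁰, (x⁶)⁵ = x², (x⁶)⁶ = x⁸, (x⁶)⁷ = e.
The smallest positive k with (x⁶)ᵏ = e is 7.

Answer: 7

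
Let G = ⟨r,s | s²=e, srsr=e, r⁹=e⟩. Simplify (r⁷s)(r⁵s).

Compute (r⁷s) · (r⁵s) by multiplying left to right and reducing via the relations at each step:
  (r⁷s) · r⁵ = r²s
  (r²s) · s = r²

Answer: r²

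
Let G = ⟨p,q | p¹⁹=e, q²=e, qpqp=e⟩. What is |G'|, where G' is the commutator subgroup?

G' = [G, G] is generated by all commutators. The generator-pair commutators are: [p, q] = p².
The subgroup they normally generate is {e, p, p², p³, p⁴, p⁵, p⁶, p⁷, p⁸, p⁹, p¹⁰, p¹¹, p¹², p¹³, p¹⁴, p¹⁵, p¹⁶, p¹⁷, p¹⁸}, of order 19.
Check: |G/G'| = 38/19 = 2 is the order of the abelianisation.

Answer: 19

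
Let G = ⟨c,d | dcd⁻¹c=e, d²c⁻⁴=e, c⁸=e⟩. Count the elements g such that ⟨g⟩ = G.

⟨g⟩ = G would require ord(g) = |G| = 16, but the maximum element order in G is 8 < 16. So G is not cyclic and no single element generates it: the count is 0.

Answer: 0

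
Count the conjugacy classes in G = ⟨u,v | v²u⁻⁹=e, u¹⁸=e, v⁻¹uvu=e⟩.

The conjugacy classes (representative and size) are:
  [e] (size 1), [u¹⁷] (size 2), [u¹⁶] (size 2), [u³] (size 2), [u¹⁴] (size 2), [u¹³] (size 2), [u¹²] (size 2), [u¹¹] (size 2), [u¹⁰] (size 2), [u⁹] (size 1), [u⁸v] (size 9), [uv] (size 9).
Class equation: 1 + 2 + 2 + 2 + 2 + 2 + 2 + 2 + 2 + 1 + 9 + 9 = 36 = |G|. So G has 12 conjugacy classes.

Answer: 12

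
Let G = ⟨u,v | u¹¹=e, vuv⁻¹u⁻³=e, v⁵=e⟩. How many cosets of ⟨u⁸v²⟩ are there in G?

First find ord(u⁸v²) by computing successive powers:
  (u⁸v²)¹ = u⁸v², (u⁸v²)² = u³v⁴, (u⁸v²)³ = u²v, (u⁸v²)⁴ = u⁴v³, (u⁸v²)⁵ = e.
So |⟨u⁸v²⟩| = ord(u⁸v²) = 5. With |G| = 55, by Lagrange [G : ⟨u⁸v²⟩] = 55/5 = 11.

Answer: 11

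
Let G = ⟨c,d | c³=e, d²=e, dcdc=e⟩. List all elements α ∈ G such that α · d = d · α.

⟨d⟩ ⊆ C_G(d) since powers of d commute with d; so |C_G(d)| ≥ |⟨d⟩| = 2.
By orbit–stabilizer, |C_G(d)| = |G| / |conj. class of d| = 6 / 3 = 2.
The 2 elements commuting with d are {e, d}.

Answer: {e, d}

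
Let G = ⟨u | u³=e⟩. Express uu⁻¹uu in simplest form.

Multiply left to right, reducing at each step:
  u · u⁻¹ = e
  e · u = u
  u · u = u²

Answer: u²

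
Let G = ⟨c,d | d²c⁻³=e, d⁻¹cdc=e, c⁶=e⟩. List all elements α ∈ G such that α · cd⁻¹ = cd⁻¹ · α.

⟨cd⁻¹⟩ ⊆ C_G(cd⁻¹) since powers of cd⁻¹ commute with cd⁻¹; so |C_G(cd⁻¹)| ≥ |⟨cd⁻¹⟩| = 4.
By orbit–stabilizer, |C_G(cd⁻¹)| = |G| / |conj. class of cd⁻¹| = 12 / 3 = 4.
The 4 elements commuting with cd⁻¹ are {e, c³, cd, cd⁻¹}.

Answer: {e, c³, cd, cd⁻¹}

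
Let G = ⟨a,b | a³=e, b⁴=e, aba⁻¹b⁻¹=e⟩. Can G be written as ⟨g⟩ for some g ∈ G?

|G| = 12. The element ab has order 12 (its powers give 12 distinct elements), so ⟨ab⟩ = G and G is cyclic.

Answer: Yes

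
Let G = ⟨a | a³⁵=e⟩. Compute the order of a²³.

Compute successive powers until reaching e:
  (a²³)¹ = a²³, (a²³)² = a¹¹, (a²³)³ = a³⁴, (a²³)⁴ = a²², (a²³)⁵ = a¹⁰, (a²³)⁶ = a³³, (a²³)⁷ = a²¹, (a²³)⁸ = a⁹, (a²³)⁹ = a³², (a²³)¹⁰ = a²⁰, (a²³)¹¹ = a⁸, (a²³)¹² = a³¹, (a²³)¹³ = a¹⁹, (a²³)¹⁴ = a⁷, (a²³)¹⁵ = a³⁰, (a²³)¹⁶ = a¹⁸, (a²³)¹⁷ = a⁶, (a²³)¹⁸ = a²⁹, (a²³)¹⁹ = a¹⁷, (a²³)²⁰ = a⁵, (a²³)²¹ = a²⁸, (a²³)²² = a¹⁶, (a²³)²³ = a⁴, (a²³)²⁴ = a²⁷, (a²³)²⁵ = a¹⁵, (a²³)²⁶ = a³, (a²³)²⁷ = a²⁶, (a²³)²⁸ = a¹⁴, (a²³)²⁹ = a², (a²³)³⁰ = a²⁵, (a²³)³¹ = a¹³, (a²³)³² = a, (a²³)³³ = a²⁴, (a²³)³⁴ = a¹², (a²³)³⁵ = e.
The smallest positive k with (a²³)ᵏ = e is 35.

Answer: 35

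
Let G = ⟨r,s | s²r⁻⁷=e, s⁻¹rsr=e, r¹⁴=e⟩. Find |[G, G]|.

G' = [G, G] is generated by all commutators. The generator-pair commutators are: [r, s] = r².
The subgroup they normally generate is {e, r², r⁴, r⁶, r⁸, r¹⁰, r¹²}, of order 7.
Check: |G/G'| = 28/7 = 4 is the order of the abelianisation.

Answer: 7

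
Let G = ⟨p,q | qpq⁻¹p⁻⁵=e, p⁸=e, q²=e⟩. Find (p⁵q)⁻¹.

The order of (p⁵q) is 8 (smallest k with (p⁵q)ᵏ = e), so (p⁵q)⁻¹ = (p⁵q)⁷ = p⁷q.
Check: (p⁵q) · (p⁷q) → (p⁵q) · p⁷ = q;   q · q = e, giving e as required.

Answer: p⁷q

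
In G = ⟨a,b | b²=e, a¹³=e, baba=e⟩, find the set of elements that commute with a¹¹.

⟨a¹¹⟩ ⊆ C_G(a¹¹) since powers of a¹¹ commute with a¹¹; so |C_G(a¹¹)| ≥ |⟨a¹¹⟩| = 13.
By orbit–stabilizer, |C_G(a¹¹)| = |G| / |conj. class of a¹¹| = 26 / 2 = 13.
The 13 elements commuting with a¹¹ are {e, a, a², a³, a⁴, a⁵, a⁶, a⁷, a⁸, a⁹, a¹⁰, a¹¹, a¹²}.

Answer: {e, a, a², a³, a⁴, a⁵, a⁶, a⁷, a⁸, a⁹, a¹⁰, a¹¹, a¹²}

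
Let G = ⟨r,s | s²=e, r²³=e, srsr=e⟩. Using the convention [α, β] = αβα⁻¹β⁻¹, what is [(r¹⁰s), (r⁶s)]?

[(r¹⁰s), (r⁶s)] = (r¹⁰s)·(r⁶s)·(r¹⁰s)⁻¹·(r⁶s)⁻¹.
  (r¹⁰s) · (r⁶s) = r⁴
  (r⁴) · (r¹⁰s) = r¹⁴s
  (r¹⁴s) · (r⁶s) = r⁸

Answer: r⁸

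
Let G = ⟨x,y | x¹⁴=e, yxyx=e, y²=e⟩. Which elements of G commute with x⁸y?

⟨x⁸y⟩ ⊆ C_G(x⁸y) since powers of x⁸y commute with x⁸y; so |C_G(x⁸y)| ≥ |⟨x⁸y⟩| = 2.
By orbit–stabilizer, |C_G(x⁸y)| = |G| / |conj. class of x⁸y| = 28 / 7 = 4.
The 4 elements commuting with x⁸y are {e, x⁷, xy, x⁸y}.

Answer: {e, x⁷, xy, x⁸y}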